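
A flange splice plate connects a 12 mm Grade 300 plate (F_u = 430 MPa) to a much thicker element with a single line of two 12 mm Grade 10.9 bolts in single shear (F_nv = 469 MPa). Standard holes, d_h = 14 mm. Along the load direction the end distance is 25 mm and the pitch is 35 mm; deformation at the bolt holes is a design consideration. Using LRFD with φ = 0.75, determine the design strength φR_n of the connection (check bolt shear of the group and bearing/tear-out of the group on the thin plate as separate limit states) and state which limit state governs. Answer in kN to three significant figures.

79.6 kN (bolt shear governs)

Bolt shear: A_b = π·12²/4 = 113.1 mm²; R_n = 469 × 113.1 × 2 × 1 / 1000 = 106.1 kN → 0.75 × 106.1 = 79.6 kN.
Bearing (1.2 l_c t F_u ≤ 2.4 d t F_u): upper limit = 2.4·12·12·430 / 1000 = 148.6 kN.
  Edge l_c = 25 − 14/2 = 18 → r_n = 111.5 kN; interior l_c = 35 − 14 = 21 → r_n = 130 kN.
  R_n,bearing = 1·111.5 + 1·130 = 241.5 kN → 0.75 × 241.5 = 181 kN.
Bolt shear governs: 79.6 kN.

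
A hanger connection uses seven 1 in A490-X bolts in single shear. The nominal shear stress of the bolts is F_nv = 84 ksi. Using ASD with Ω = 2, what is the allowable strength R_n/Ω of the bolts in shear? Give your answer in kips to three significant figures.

A_b = π × 1² / 4 = 0.7854 in².
R_n = F_nv · A_b · n · n_s = 84 × 0.7854 × 7 × 1 = 461.8 kips.
Allowable strength R_n/Ω = 461.8 / 2 = 231 kips.

231 kips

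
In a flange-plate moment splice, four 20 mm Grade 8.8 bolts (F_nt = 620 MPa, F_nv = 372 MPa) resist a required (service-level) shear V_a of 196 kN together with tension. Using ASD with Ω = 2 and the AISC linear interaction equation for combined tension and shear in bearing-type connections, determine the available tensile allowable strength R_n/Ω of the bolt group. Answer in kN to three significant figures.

180 kN

A_b = π·20²/4 = 314.2 mm²; f_rv = 196 × 1000 / (4 × 314.2) = 156 MPa.
F'_nt = 1.3 F_nt − (Ω F_nt / F_nv) f_rv = 1.3·620 − (2·620/372)·156 = 286.1 MPa, capped at F_nt → F'_nt = 286.1 MPa.
R_n = F'_nt · A_b · n = 286.1 × 314.2 × 4 / 1000 = 359.5 kN.
Allowable strength R_n/Ω = 359.5 / 2 = 180 kN.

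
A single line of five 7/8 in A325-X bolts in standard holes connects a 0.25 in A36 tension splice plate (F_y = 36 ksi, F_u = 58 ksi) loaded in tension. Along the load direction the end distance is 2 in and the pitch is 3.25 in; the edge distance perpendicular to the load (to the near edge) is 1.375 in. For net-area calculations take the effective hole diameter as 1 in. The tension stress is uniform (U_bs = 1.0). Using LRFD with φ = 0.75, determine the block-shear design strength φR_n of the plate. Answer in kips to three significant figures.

70.3 kips

Shear plane L_v = 2 + 4·3.25 = 15 in; A_gv = 15 × 0.25 = 3.75 in².
A_nv = (15 − 4.5·1) × 0.25 = 2.625 in².
A_nt = (1.375 − 0.5·1) × 0.25 = 0.2188 in².
0.6 F_u A_nv = 91.35 kips; 0.6 F_y A_gv = 81 kips → shear yielding governs the shear term.
R_n = 81 + 1.0 × 58 × 0.2188 = 93.69 kips.
Design strength φR_n = 0.75 × 93.69 = 70.3 kips.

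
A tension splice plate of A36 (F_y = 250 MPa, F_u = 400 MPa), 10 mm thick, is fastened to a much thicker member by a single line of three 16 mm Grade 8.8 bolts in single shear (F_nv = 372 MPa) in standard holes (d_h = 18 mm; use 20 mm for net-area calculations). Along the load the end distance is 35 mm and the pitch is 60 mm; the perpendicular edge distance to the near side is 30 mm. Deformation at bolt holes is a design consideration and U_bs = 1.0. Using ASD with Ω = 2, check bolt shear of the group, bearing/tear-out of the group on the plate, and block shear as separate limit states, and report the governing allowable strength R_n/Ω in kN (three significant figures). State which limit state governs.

Bolt shear: A_b = π·16²/4 = 201.1 mm²; R_n = 372 × 201.1 × 3 × 1 / 1000 = 224.4 kN → 224.4 / 2 = 112 kN.
Bearing: edge l_c = 26, r_n = 124.8 kN; interior l_c = 42, r_n = 153.6 kN; R_n = 124.8 + 2·153.6 = 432 kN → 216 kN.
Block shear: A_gv = 1550, A_nv = 1050, A_nt = 200 mm²; R_n = min(0.6F_uA_nv, 0.6F_yA_gv) + U_bs·F_u·A_nt = 312.5 kN → 156 kN.
Bolt shear governs: 112 kN.

112 kN (bolt shear governs)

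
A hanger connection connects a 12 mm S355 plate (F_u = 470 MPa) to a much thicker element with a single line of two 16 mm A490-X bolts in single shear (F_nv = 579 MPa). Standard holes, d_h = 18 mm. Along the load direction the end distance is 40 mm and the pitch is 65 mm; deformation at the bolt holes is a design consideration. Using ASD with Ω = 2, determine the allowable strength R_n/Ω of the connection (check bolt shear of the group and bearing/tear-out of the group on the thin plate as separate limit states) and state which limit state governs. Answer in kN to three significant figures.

116 kN (bolt shear governs)

Bolt shear: A_b = π·16²/4 = 201.1 mm²; R_n = 579 × 201.1 × 2 × 1 / 1000 = 232.8 kN → 232.8 / 2 = 116 kN.
Bearing (1.2 l_c t F_u ≤ 2.4 d t F_u): upper limit = 2.4·16·12·470 / 1000 = 216.6 kN.
  Edge l_c = 40 − 18/2 = 31 → r_n = 209.8 kN; interior l_c = 65 − 18 = 47 → r_n = 216.6 kN.
  R_n,bearing = 1·209.8 + 1·216.6 = 426.4 kN → 426.4 / 2 = 213 kN.
Bolt shear governs: 116 kN.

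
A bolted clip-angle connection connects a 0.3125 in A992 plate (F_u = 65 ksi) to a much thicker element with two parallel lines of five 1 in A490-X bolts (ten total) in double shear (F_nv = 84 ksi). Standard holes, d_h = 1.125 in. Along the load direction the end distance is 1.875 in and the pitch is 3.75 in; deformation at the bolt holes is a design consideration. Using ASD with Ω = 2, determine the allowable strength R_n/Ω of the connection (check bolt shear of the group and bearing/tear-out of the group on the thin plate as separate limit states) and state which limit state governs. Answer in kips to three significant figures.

Bolt shear: A_b = π·1²/4 = 0.7854 in²; R_n = 84 × 0.7854 × 10 × 2 = 1319 kips → 1319 / 2 = 660 kips.
Bearing (1.2 l_c t F_u ≤ 2.4 d t F_u): upper limit = 2.4·1·0.3125·65 = 48.75 kips.
  Edge l_c = 1.875 − 1.125/2 = 1.312 → r_n = 31.99 kips; interior l_c = 3.75 − 1.125 = 2.625 → r_n = 48.75 kips.
  R_n,bearing = 2·31.99 + 8·48.75 = 454 kips → 454 / 2 = 227 kips.
Bearing governs: 227 kips.

227 kips (bearing governs)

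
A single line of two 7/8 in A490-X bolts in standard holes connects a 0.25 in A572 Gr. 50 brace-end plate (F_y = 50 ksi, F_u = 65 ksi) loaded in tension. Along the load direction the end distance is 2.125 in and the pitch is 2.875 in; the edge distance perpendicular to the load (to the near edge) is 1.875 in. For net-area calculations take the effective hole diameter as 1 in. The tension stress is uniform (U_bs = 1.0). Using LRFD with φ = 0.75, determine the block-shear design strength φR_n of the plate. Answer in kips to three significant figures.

42.4 kips

Shear plane L_v = 2.125 + 1·2.875 = 5 in; A_gv = 5 × 0.25 = 1.25 in².
A_nv = (5 − 1.5·1) × 0.25 = 0.875 in².
A_nt = (1.875 − 0.5·1) × 0.25 = 0.3438 in².
0.6 F_u A_nv = 34.12 kips; 0.6 F_y A_gv = 37.5 kips → shear rupture governs the shear term.
R_n = 34.12 + 1.0 × 65 × 0.3438 = 56.47 kips.
Design strength φR_n = 0.75 × 56.47 = 42.4 kips.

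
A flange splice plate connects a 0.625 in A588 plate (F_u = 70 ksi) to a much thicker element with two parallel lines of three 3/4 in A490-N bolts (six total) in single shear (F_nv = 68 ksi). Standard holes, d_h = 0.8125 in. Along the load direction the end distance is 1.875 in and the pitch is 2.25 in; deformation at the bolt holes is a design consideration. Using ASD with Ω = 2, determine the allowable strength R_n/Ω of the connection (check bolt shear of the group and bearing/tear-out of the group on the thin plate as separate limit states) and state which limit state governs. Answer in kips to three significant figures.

Bolt shear: A_b = π·0.75²/4 = 0.4418 in²; R_n = 68 × 0.4418 × 6 × 1 = 180.2 kips → 180.2 / 2 = 90.1 kips.
Bearing (1.2 l_c t F_u ≤ 2.4 d t F_u): upper limit = 2.4·0.75·0.625·70 = 78.75 kips.
  Edge l_c = 1.875 − 0.8125/2 = 1.469 → r_n = 77.11 kips; interior l_c = 2.25 − 0.8125 = 1.438 → r_n = 75.47 kips.
  R_n,bearing = 2·77.11 + 4·75.47 = 456.1 kips → 456.1 / 2 = 228 kips.
Bolt shear governs: 90.1 kips.

90.1 kips (bolt shear governs)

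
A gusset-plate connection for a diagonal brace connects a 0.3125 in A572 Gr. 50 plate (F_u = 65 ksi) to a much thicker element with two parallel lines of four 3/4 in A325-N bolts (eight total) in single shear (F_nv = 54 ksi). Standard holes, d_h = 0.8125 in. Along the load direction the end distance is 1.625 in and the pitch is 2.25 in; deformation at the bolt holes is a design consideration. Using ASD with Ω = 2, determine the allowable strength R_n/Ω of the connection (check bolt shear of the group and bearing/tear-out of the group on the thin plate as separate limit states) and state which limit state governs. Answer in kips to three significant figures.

Bolt shear: A_b = π·0.75²/4 = 0.4418 in²; R_n = 54 × 0.4418 × 8 × 1 = 190.9 kips → 190.9 / 2 = 95.4 kips.
Bearing (1.2 l_c t F_u ≤ 2.4 d t F_u): upper limit = 2.4·0.75·0.3125·65 = 36.56 kips.
  Edge l_c = 1.625 − 0.8125/2 = 1.219 → r_n = 29.71 kips; interior l_c = 2.25 − 0.8125 = 1.438 → r_n = 35.04 kips.
  R_n,bearing = 2·29.71 + 6·35.04 = 269.6 kips → 269.6 / 2 = 135 kips.
Bolt shear governs: 95.4 kips.

95.4 kips (bolt shear governs)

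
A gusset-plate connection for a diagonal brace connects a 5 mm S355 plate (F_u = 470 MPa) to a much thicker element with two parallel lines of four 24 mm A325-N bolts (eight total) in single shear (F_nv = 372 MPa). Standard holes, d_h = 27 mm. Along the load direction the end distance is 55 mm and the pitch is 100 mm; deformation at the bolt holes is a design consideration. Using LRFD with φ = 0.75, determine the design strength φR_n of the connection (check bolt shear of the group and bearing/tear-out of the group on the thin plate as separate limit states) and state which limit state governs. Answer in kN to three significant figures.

Bolt shear: A_b = π·24²/4 = 452.4 mm²; R_n = 372 × 452.4 × 8 × 1 / 1000 = 1346 kN → 0.75 × 1346 = 1010 kN.
Bearing (1.2 l_c t F_u ≤ 2.4 d t F_u): upper limit = 2.4·24·5·470 / 1000 = 135.4 kN.
  Edge l_c = 55 − 27/2 = 41.5 → r_n = 117 kN; interior l_c = 100 − 27 = 73 → r_n = 135.4 kN.
  R_n,bearing = 2·117 + 6·135.4 = 1046 kN → 0.75 × 1046 = 785 kN.
Bearing governs: 785 kN.

785 kN (bearing governs)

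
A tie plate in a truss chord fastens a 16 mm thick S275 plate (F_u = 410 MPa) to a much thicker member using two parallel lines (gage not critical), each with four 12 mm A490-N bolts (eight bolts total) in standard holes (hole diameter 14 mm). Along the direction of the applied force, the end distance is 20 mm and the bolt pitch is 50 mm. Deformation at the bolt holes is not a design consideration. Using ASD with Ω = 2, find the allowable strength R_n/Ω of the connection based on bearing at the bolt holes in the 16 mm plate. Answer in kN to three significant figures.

Per bolt r_n = 1.5 l_c t F_u ≤ 3.0 d t F_u; upper limit = 3.0 × 12 × 16 × 410 / 1000 = 236.2 kN.
Edge bolt: l_c = 20 − 14/2 = 13 mm → 1.5 × 13 × 16 × 410 / 1000 = 127.9 → r_n = 127.9 kN.
Interior bolts: l_c = 50 − 14 = 36 mm → 1.5 × 36 × 16 × 410 / 1000 = 354.2 → r_n = 236.2 kN.
R_n = 2 × 127.9 + 6 × 236.2 = 1673 kN.
Allowable strength R_n/Ω = 1673 / 2 = 836 kN.

836 kN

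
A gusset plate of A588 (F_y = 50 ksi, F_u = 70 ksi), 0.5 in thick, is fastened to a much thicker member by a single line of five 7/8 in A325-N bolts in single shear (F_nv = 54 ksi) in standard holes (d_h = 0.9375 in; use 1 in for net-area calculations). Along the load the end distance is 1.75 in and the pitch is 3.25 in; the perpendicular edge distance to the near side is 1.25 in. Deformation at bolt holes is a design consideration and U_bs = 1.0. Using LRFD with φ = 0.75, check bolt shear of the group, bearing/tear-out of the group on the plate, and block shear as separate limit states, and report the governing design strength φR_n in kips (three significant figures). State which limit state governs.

122 kips (bolt shear governs)

Bolt shear: A_b = π·0.875²/4 = 0.6013 in²; R_n = 54 × 0.6013 × 5 × 1 = 162.4 kips → 0.75 × 162.4 = 122 kips.
Bearing: edge l_c = 1.281, r_n = 53.81 kips; interior l_c = 2.312, r_n = 73.5 kips; R_n = 53.81 + 4·73.5 = 347.8 kips → 261 kips.
Block shear: A_gv = 7.375, A_nv = 5.125, A_nt = 0.375 in²; R_n = min(0.6F_uA_nv, 0.6F_yA_gv) + U_bs·F_u·A_nt = 241.5 kips → 181 kips.
Bolt shear governs: 122 kips.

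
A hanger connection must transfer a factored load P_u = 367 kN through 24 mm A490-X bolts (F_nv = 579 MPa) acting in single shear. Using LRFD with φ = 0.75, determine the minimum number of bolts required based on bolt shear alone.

A_b = π·24²/4 = 452.4 mm².
Per-bolt design strength φR_n = 0.75 × 579 × 452.4 × 1 / 1000 = 196.5 kN.
n ≥ 367 / 196.5 = 1.868 → use 2 bolts.

2 bolts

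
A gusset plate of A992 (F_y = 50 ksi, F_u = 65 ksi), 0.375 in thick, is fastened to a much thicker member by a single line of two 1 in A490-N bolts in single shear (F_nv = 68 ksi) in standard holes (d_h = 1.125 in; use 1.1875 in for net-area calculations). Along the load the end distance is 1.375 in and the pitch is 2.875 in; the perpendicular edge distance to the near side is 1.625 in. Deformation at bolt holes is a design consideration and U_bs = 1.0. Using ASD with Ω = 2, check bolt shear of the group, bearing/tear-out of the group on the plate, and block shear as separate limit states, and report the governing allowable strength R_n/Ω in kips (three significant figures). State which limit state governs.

Bolt shear: A_b = π·1²/4 = 0.7854 in²; R_n = 68 × 0.7854 × 2 × 1 = 106.8 kips → 106.8 / 2 = 53.4 kips.
Bearing: edge l_c = 0.8125, r_n = 23.77 kips; interior l_c = 1.75, r_n = 51.19 kips; R_n = 23.77 + 1·51.19 = 74.95 kips → 37.5 kips.
Block shear: A_gv = 1.594, A_nv = 0.9258, A_nt = 0.3867 in²; R_n = min(0.6F_uA_nv, 0.6F_yA_gv) + U_bs·F_u·A_nt = 61.24 kips → 30.6 kips.
Block shear governs: 30.6 kips.

30.6 kips (block shear governs)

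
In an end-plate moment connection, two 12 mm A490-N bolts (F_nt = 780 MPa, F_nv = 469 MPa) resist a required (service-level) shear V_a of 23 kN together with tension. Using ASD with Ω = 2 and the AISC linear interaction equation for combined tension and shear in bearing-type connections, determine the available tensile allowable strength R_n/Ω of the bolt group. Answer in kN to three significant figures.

76.4 kN

A_b = π·12²/4 = 113.1 mm²; f_rv = 23 × 1000 / (2 × 113.1) = 101.7 MPa.
F'_nt = 1.3 F_nt − (Ω F_nt / F_nv) f_rv = 1.3·780 − (2·780/469)·101.7 = 675.8 MPa, capped at F_nt → F'_nt = 675.8 MPa.
R_n = F'_nt · A_b · n = 675.8 × 113.1 × 2 / 1000 = 152.9 kN.
Allowable strength R_n/Ω = 152.9 / 2 = 76.4 kN.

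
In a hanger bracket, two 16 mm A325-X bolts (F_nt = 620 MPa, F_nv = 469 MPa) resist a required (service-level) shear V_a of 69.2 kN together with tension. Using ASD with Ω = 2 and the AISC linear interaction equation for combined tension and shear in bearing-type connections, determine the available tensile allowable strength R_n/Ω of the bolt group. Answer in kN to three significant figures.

70.6 kN

A_b = π·16²/4 = 201.1 mm²; f_rv = 69.2 × 1000 / (2 × 201.1) = 172.1 MPa.
F'_nt = 1.3 F_nt − (Ω F_nt / F_nv) f_rv = 1.3·620 − (2·620/469)·172.1 = 351 MPa, capped at F_nt → F'_nt = 351 MPa.
R_n = F'_nt · A_b · n = 351 × 201.1 × 2 / 1000 = 141.2 kN.
Allowable strength R_n/Ω = 141.2 / 2 = 70.6 kN.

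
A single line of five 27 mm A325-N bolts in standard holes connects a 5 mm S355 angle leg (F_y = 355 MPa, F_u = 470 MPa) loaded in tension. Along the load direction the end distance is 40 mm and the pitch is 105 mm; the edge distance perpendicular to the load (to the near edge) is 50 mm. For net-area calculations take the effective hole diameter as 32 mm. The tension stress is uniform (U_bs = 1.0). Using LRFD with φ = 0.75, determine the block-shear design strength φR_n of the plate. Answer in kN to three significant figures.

394 kN

Shear plane L_v = 40 + 4·105 = 460 mm; A_gv = 460 × 5 = 2300 mm².
A_nv = (460 − 4.5·32) × 5 = 1580 mm².
A_nt = (50 − 0.5·32) × 5 = 170 mm².
0.6 F_u A_nv = 445.6 kN; 0.6 F_y A_gv = 489.9 kN → shear rupture governs the shear term.
R_n = 445.6 + 1.0 × 470 × 170 / 1000 = 525.5 kN.
Design strength φR_n = 0.75 × 525.5 = 394 kN.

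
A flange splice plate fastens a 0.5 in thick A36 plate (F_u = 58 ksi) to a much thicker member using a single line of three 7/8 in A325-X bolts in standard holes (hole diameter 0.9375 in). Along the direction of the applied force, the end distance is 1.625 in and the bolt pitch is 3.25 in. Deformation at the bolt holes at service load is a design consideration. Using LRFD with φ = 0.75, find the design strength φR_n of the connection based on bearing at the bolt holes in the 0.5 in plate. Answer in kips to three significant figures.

122 kips

Per bolt r_n = 1.2 l_c t F_u ≤ 2.4 d t F_u; upper limit = 2.4 × 0.875 × 0.5 × 58 = 60.9 kips.
Edge bolt: l_c = 1.625 − 0.9375/2 = 1.156 in → 1.2 × 1.156 × 0.5 × 58 = 40.24 → r_n = 40.24 kips.
Interior bolts: l_c = 3.25 − 0.9375 = 2.312 in → 1.2 × 2.312 × 0.5 × 58 = 80.47 → r_n = 60.9 kips.
R_n = 1 × 40.24 + 2 × 60.9 = 162 kips.
Design strength φR_n = 0.75 × 162 = 122 kips.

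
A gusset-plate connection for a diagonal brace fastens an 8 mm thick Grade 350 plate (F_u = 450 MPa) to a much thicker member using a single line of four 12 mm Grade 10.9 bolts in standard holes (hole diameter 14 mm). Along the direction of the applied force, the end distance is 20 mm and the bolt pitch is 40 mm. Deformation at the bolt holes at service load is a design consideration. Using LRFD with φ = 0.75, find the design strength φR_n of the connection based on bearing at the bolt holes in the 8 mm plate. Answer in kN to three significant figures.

275 kN

Per bolt r_n = 1.2 l_c t F_u ≤ 2.4 d t F_u; upper limit = 2.4 × 12 × 8 × 450 / 1000 = 103.7 kN.
Edge bolt: l_c = 20 − 14/2 = 13 mm → 1.2 × 13 × 8 × 450 / 1000 = 56.16 → r_n = 56.16 kN.
Interior bolts: l_c = 40 − 14 = 26 mm → 1.2 × 26 × 8 × 450 / 1000 = 112.3 → r_n = 103.7 kN.
R_n = 1 × 56.16 + 3 × 103.7 = 367.2 kN.
Design strength φR_n = 0.75 × 367.2 = 275 kN.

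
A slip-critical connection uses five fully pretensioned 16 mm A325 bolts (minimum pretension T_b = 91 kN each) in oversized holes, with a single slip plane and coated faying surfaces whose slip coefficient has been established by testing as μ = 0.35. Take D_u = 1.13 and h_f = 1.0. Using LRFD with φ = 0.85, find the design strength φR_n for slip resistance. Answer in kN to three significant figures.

R_n = μ · D_u · h_f · T_b · n_s · n_b = 0.35 × 1.13 × 1.0 × 91 × 1 × 5 = 180 kN.
Design strength φR_n = 0.85 × 180 = 153 kN.

153 kN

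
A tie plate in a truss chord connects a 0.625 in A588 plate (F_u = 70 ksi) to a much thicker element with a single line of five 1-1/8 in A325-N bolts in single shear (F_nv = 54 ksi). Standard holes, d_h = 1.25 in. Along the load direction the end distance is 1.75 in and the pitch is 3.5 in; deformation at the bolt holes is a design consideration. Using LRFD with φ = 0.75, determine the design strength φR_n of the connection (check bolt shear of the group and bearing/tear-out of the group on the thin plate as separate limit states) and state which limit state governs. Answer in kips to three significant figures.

201 kips (bolt shear governs)

Bolt shear: A_b = π·1.125²/4 = 0.994 in²; R_n = 54 × 0.994 × 5 × 1 = 268.4 kips → 0.75 × 268.4 = 201 kips.
Bearing (1.2 l_c t F_u ≤ 2.4 d t F_u): upper limit = 2.4·1.125·0.625·70 = 118.1 kips.
  Edge l_c = 1.75 − 1.25/2 = 1.125 → r_n = 59.06 kips; interior l_c = 3.5 − 1.25 = 2.25 → r_n = 118.1 kips.
  R_n,bearing = 1·59.06 + 4·118.1 = 531.6 kips → 0.75 × 531.6 = 399 kips.
Bolt shear governs: 201 kips.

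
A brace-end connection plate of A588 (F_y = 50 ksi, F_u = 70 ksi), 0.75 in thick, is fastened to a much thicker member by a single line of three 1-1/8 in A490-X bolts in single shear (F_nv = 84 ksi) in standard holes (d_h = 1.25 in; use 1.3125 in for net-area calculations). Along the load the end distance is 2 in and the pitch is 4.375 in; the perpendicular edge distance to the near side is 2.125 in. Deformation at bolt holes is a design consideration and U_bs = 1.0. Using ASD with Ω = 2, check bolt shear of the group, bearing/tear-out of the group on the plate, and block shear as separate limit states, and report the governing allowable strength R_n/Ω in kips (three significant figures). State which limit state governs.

125 kips (bolt shear governs)

Bolt shear: A_b = π·1.125²/4 = 0.994 in²; R_n = 84 × 0.994 × 3 × 1 = 250.5 kips → 250.5 / 2 = 125 kips.
Bearing: edge l_c = 1.375, r_n = 86.62 kips; interior l_c = 3.125, r_n = 141.8 kips; R_n = 86.62 + 2·141.8 = 370.1 kips → 185 kips.
Block shear: A_gv = 8.062, A_nv = 5.602, A_nt = 1.102 in²; R_n = min(0.6F_uA_nv, 0.6F_yA_gv) + U_bs·F_u·A_nt = 312.4 kips → 156 kips.
Bolt shear governs: 125 kips.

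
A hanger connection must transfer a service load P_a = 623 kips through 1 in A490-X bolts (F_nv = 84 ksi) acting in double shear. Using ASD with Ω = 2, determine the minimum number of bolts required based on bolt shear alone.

10 bolts

A_b = π·1²/4 = 0.7854 in².
Per-bolt allowable strength R_n/Ω = 84 × 0.7854 × 2 / 2 = 65.97 kips.
n ≥ 623 / 65.97 = 9.443 → use 10 bolts.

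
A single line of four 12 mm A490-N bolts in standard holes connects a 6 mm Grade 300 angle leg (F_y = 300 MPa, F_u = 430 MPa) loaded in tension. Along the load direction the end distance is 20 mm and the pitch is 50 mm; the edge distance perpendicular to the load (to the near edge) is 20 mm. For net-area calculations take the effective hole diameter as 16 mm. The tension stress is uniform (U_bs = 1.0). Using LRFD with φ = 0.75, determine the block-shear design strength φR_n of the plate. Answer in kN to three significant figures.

Shear plane L_v = 20 + 3·50 = 170 mm; A_gv = 170 × 6 = 1020 mm².
A_nv = (170 − 3.5·16) × 6 = 684 mm².
A_nt = (20 − 0.5·16) × 6 = 72 mm².
0.6 F_u A_nv = 176.5 kN; 0.6 F_y A_gv = 183.6 kN → shear rupture governs the shear term.
R_n = 176.5 + 1.0 × 430 × 72 / 1000 = 207.4 kN.
Design strength φR_n = 0.75 × 207.4 = 156 kN.

156 kN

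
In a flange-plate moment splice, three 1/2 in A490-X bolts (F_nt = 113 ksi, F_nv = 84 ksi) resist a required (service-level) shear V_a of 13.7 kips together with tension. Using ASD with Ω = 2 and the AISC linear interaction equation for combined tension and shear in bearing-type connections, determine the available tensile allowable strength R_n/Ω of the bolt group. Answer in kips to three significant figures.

A_b = π·0.5²/4 = 0.1963 in²; f_rv = 13.7 / (3 × 0.1963) = 23.26 ksi.
F'_nt = 1.3 F_nt − (Ω F_nt / F_nv) f_rv = 1.3·113 − (2·113/84)·23.26 = 84.33 ksi, capped at F_nt → F'_nt = 84.33 ksi.
R_n = F'_nt · A_b · n = 84.33 × 0.1963 × 3 = 49.67 kips.
Allowable strength R_n/Ω = 49.67 / 2 = 24.8 kips.

24.8 kips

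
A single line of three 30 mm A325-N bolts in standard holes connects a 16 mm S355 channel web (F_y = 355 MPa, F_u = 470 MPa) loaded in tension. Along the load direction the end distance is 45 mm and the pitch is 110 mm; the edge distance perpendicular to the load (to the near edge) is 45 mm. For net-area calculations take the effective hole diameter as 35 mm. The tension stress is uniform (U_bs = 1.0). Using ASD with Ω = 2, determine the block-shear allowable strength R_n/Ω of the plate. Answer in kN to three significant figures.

Shear plane L_v = 45 + 2·110 = 265 mm; A_gv = 265 × 16 = 4240 mm².
A_nv = (265 − 2.5·35) × 16 = 2840 mm².
A_nt = (45 − 0.5·35) × 16 = 440 mm².
0.6 F_u A_nv = 800.9 kN; 0.6 F_y A_gv = 903.1 kN → shear rupture governs the shear term.
R_n = 800.9 + 1.0 × 470 × 440 / 1000 = 1008 kN.
Allowable strength R_n/Ω = 1008 / 2 = 504 kN.

504 kN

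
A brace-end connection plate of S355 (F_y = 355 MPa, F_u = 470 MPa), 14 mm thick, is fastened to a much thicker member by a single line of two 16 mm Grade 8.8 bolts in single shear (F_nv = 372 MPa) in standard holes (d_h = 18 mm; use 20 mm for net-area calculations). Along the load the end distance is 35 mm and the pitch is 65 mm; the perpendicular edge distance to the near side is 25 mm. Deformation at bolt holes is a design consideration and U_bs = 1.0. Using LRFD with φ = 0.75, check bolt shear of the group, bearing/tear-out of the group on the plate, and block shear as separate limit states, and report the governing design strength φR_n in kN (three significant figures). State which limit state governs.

Bolt shear: A_b = π·16²/4 = 201.1 mm²; R_n = 372 × 201.1 × 2 × 1 / 1000 = 149.6 kN → 0.75 × 149.6 = 112 kN.
Bearing: edge l_c = 26, r_n = 205.3 kN; interior l_c = 47, r_n = 252.7 kN; R_n = 205.3 + 1·252.7 = 458 kN → 343 kN.
Block shear: A_gv = 1400, A_nv = 980, A_nt = 210 mm²; R_n = min(0.6F_uA_nv, 0.6F_yA_gv) + U_bs·F_u·A_nt = 375.1 kN → 281 kN.
Bolt shear governs: 112 kN.

112 kN (bolt shear governs)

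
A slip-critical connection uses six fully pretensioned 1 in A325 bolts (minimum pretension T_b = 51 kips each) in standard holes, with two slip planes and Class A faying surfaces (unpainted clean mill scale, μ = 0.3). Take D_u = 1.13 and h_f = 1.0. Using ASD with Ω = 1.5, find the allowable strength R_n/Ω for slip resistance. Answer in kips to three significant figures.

138 kips

R_n = μ · D_u · h_f · T_b · n_s · n_b = 0.3 × 1.13 × 1.0 × 51 × 2 × 6 = 207.5 kips.
Allowable strength R_n/Ω = 207.5 / 1.5 = 138 kips.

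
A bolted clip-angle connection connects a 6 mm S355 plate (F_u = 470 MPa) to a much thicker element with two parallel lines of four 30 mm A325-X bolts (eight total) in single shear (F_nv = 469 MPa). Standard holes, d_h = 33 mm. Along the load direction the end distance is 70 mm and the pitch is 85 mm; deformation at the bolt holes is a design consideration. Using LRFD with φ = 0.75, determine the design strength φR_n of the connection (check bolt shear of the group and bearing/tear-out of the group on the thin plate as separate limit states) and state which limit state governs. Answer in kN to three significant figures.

1060 kN (bearing governs)

Bolt shear: A_b = π·30²/4 = 706.9 mm²; R_n = 469 × 706.9 × 8 × 1 / 1000 = 2652 kN → 0.75 × 2652 = 1990 kN.
Bearing (1.2 l_c t F_u ≤ 2.4 d t F_u): upper limit = 2.4·30·6·470 / 1000 = 203 kN.
  Edge l_c = 70 − 33/2 = 53.5 → r_n = 181 kN; interior l_c = 85 − 33 = 52 → r_n = 176 kN.
  R_n,bearing = 2·181 + 6·176 = 1418 kN → 0.75 × 1418 = 1060 kN.
Bearing governs: 1060 kN.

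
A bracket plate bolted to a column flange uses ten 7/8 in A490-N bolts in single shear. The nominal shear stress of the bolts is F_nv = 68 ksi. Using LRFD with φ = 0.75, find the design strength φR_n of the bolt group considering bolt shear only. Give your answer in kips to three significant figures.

A_b = π × 0.875² / 4 = 0.6013 in².
R_n = F_nv · A_b · n · n_s = 68 × 0.6013 × 10 × 1 = 408.9 kips.
Design strength φR_n = 0.75 × 408.9 = 307 kips.

307 kips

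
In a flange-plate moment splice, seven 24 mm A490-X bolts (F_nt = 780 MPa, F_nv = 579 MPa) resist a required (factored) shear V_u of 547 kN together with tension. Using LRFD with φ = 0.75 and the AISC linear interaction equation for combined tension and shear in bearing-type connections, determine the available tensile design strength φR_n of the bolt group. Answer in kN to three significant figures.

1670 kN

A_b = π·24²/4 = 452.4 mm²; f_rv = 547 × 1000 / (7 × 452.4) = 172.7 MPa.
F'_nt = 1.3 F_nt − (F_nt / φF_nv) f_rv = 1.3·780 − (780/(0.75·579))·172.7 = 703.7 MPa, capped at F_nt → F'_nt = 703.7 MPa.
R_n = F'_nt · A_b · n = 703.7 × 452.4 × 7 / 1000 = 2229 kN.
Design strength φR_n = 0.75 × 2229 = 1670 kN.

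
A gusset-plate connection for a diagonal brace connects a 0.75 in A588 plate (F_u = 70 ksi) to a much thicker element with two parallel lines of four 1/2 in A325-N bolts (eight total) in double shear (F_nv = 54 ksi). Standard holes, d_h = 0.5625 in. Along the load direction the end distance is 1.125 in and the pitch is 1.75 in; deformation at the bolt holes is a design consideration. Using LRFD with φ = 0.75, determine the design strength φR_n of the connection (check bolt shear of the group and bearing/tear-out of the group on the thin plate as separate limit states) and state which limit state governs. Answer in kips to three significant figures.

127 kips (bolt shear governs)

Bolt shear: A_b = π·0.5²/4 = 0.1963 in²; R_n = 54 × 0.1963 × 8 × 2 = 169.6 kips → 0.75 × 169.6 = 127 kips.
Bearing (1.2 l_c t F_u ≤ 2.4 d t F_u): upper limit = 2.4·0.5·0.75·70 = 63 kips.
  Edge l_c = 1.125 − 0.5625/2 = 0.8438 → r_n = 53.16 kips; interior l_c = 1.75 − 0.5625 = 1.188 → r_n = 63 kips.
  R_n,bearing = 2·53.16 + 6·63 = 484.3 kips → 0.75 × 484.3 = 363 kips.
Bolt shear governs: 127 kips.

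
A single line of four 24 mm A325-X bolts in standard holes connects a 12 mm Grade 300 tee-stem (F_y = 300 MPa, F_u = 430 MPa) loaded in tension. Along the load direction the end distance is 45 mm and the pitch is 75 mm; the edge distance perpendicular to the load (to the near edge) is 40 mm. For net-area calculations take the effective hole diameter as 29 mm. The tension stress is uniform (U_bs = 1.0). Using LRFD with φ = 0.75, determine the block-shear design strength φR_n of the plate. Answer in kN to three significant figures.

Shear plane L_v = 45 + 3·75 = 270 mm; A_gv = 270 × 12 = 3240 mm².
A_nv = (270 − 3.5·29) × 12 = 2022 mm².
A_nt = (40 − 0.5·29) × 12 = 306 mm².
0.6 F_u A_nv = 521.7 kN; 0.6 F_y A_gv = 583.2 kN → shear rupture governs the shear term.
R_n = 521.7 + 1.0 × 430 × 306 / 1000 = 653.3 kN.
Design strength φR_n = 0.75 × 653.3 = 490 kN.

490 kN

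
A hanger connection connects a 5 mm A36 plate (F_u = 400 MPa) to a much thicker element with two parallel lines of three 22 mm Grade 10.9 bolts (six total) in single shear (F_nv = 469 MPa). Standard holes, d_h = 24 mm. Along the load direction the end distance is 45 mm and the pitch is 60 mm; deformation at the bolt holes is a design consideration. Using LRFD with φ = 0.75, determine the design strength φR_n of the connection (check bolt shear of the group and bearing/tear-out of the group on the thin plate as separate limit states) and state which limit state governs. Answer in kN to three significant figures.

Bolt shear: A_b = π·22²/4 = 380.1 mm²; R_n = 469 × 380.1 × 6 × 1 / 1000 = 1070 kN → 0.75 × 1070 = 802 kN.
Bearing (1.2 l_c t F_u ≤ 2.4 d t F_u): upper limit = 2.4·22·5·400 / 1000 = 105.6 kN.
  Edge l_c = 45 − 24/2 = 33 → r_n = 79.2 kN; interior l_c = 60 − 24 = 36 → r_n = 86.4 kN.
  R_n,bearing = 2·79.2 + 4·86.4 = 504 kN → 0.75 × 504 = 378 kN.
Bearing governs: 378 kN.

378 kN (bearing governs)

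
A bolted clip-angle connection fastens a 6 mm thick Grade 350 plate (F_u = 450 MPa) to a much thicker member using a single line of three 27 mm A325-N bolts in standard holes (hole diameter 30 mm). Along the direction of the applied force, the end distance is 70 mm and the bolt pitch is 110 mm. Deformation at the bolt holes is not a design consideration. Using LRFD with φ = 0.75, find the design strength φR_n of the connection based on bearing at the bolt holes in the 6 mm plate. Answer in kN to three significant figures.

492 kN

Per bolt r_n = 1.5 l_c t F_u ≤ 3.0 d t F_u; upper limit = 3.0 × 27 × 6 × 450 / 1000 = 218.7 kN.
Edge bolt: l_c = 70 − 30/2 = 55 mm → 1.5 × 55 × 6 × 450 / 1000 = 222.8 → r_n = 218.7 kN.
Interior bolts: l_c = 110 − 30 = 80 mm → 1.5 × 80 × 6 × 450 / 1000 = 324 → r_n = 218.7 kN.
R_n = 1 × 218.7 + 2 × 218.7 = 656.1 kN.
Design strength φR_n = 0.75 × 656.1 = 492 kN.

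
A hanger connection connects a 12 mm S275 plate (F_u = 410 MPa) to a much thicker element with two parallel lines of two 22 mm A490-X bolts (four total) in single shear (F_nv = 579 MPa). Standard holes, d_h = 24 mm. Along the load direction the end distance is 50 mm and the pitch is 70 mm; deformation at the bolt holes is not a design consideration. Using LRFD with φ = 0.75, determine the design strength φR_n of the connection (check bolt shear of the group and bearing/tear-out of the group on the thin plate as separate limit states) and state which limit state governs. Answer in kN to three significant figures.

660 kN (bolt shear governs)

Bolt shear: A_b = π·22²/4 = 380.1 mm²; R_n = 579 × 380.1 × 4 × 1 / 1000 = 880.4 kN → 0.75 × 880.4 = 660 kN.
Bearing (1.5 l_c t F_u ≤ 3.0 d t F_u): upper limit = 3.0·22·12·410 / 1000 = 324.7 kN.
  Edge l_c = 50 − 24/2 = 38 → r_n = 280.4 kN; interior l_c = 70 − 24 = 46 → r_n = 324.7 kN.
  R_n,bearing = 2·280.4 + 2·324.7 = 1210 kN → 0.75 × 1210 = 908 kN.
Bolt shear governs: 660 kN.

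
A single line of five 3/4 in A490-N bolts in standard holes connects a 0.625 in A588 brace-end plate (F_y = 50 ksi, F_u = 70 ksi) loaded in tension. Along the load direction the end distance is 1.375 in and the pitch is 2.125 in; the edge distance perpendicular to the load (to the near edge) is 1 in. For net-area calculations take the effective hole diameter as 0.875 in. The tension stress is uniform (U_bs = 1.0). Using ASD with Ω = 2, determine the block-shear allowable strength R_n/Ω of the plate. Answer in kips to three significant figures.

90.2 kips

Shear plane L_v = 1.375 + 4·2.125 = 9.875 in; A_gv = 9.875 × 0.625 = 6.172 in².
A_nv = (9.875 − 4.5·0.875) × 0.625 = 3.711 in².
A_nt = (1 − 0.5·0.875) × 0.625 = 0.3516 in².
0.6 F_u A_nv = 155.9 kips; 0.6 F_y A_gv = 185.2 kips → shear rupture governs the shear term.
R_n = 155.9 + 1.0 × 70 × 0.3516 = 180.5 kips.
Allowable strength R_n/Ω = 180.5 / 2 = 90.2 kips.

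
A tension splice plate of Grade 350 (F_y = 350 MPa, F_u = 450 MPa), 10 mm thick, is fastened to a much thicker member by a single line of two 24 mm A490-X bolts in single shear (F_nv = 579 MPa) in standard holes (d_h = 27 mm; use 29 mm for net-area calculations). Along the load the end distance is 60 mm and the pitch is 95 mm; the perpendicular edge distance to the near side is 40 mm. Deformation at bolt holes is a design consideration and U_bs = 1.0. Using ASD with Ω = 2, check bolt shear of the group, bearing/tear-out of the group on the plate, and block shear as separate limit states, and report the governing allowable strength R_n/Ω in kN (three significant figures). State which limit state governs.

Bolt shear: A_b = π·24²/4 = 452.4 mm²; R_n = 579 × 452.4 × 2 × 1 / 1000 = 523.9 kN → 523.9 / 2 = 262 kN.
Bearing: edge l_c = 46.5, r_n = 251.1 kN; interior l_c = 68, r_n = 259.2 kN; R_n = 251.1 + 1·259.2 = 510.3 kN → 255 kN.
Block shear: A_gv = 1550, A_nv = 1115, A_nt = 255 mm²; R_n = min(0.6F_uA_nv, 0.6F_yA_gv) + U_bs·F_u·A_nt = 415.8 kN → 208 kN.
Block shear governs: 208 kN.

208 kN (block shear governs)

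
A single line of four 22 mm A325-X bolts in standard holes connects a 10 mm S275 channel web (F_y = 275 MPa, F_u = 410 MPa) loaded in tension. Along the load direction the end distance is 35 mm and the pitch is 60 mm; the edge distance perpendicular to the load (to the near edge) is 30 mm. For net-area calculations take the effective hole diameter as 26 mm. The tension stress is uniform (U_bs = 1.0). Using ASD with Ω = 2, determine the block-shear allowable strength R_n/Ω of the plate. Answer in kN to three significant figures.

Shear plane L_v = 35 + 3·60 = 215 mm; A_gv = 215 × 10 = 2150 mm².
A_nv = (215 − 3.5·26) × 10 = 1240 mm².
A_nt = (30 − 0.5·26) × 10 = 170 mm².
0.6 F_u A_nv = 305 kN; 0.6 F_y A_gv = 354.8 kN → shear rupture governs the shear term.
R_n = 305 + 1.0 × 410 × 170 / 1000 = 374.7 kN.
Allowable strength R_n/Ω = 374.7 / 2 = 187 kN.

187 kN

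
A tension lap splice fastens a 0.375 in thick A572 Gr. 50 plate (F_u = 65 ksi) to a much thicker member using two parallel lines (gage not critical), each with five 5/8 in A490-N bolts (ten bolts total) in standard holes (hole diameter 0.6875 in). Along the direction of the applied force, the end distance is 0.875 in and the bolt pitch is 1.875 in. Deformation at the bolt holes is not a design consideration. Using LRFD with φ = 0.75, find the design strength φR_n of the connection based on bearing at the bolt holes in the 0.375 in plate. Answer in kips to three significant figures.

290 kips

Per bolt r_n = 1.5 l_c t F_u ≤ 3.0 d t F_u; upper limit = 3.0 × 0.625 × 0.375 × 65 = 45.7 kips.
Edge bolt: l_c = 0.875 − 0.6875/2 = 0.5312 in → 1.5 × 0.5312 × 0.375 × 65 = 19.42 → r_n = 19.42 kips.
Interior bolts: l_c = 1.875 − 0.6875 = 1.188 in → 1.5 × 1.188 × 0.375 × 65 = 43.42 → r_n = 43.42 kips.
R_n = 2 × 19.42 + 8 × 43.42 = 386.2 kips.
Design strength φR_n = 0.75 × 386.2 = 290 kips.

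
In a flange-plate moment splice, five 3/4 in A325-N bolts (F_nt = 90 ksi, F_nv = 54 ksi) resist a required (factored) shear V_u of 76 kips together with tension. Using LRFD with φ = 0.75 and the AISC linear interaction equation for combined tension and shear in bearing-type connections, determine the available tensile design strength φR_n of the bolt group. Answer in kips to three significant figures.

67.2 kips

A_b = π·0.75²/4 = 0.4418 in²; f_rv = 76 / (5 × 0.4418) = 34.41 ksi.
F'_nt = 1.3 F_nt − (F_nt / φF_nv) f_rv = 1.3·90 − (90/(0.75·54))·34.41 = 40.54 ksi, capped at F_nt → F'_nt = 40.54 ksi.
R_n = F'_nt · A_b · n = 40.54 × 0.4418 × 5 = 89.56 kips.
Design strength φR_n = 0.75 × 89.56 = 67.2 kips.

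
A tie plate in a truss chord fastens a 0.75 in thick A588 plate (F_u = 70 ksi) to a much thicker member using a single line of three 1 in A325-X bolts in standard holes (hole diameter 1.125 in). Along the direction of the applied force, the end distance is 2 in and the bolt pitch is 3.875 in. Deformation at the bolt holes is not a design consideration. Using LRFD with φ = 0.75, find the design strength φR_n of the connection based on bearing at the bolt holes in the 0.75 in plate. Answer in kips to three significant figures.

Per bolt r_n = 1.5 l_c t F_u ≤ 3.0 d t F_u; upper limit = 3.0 × 1 × 0.75 × 70 = 157.5 kips.
Edge bolt: l_c = 2 − 1.125/2 = 1.438 in → 1.5 × 1.438 × 0.75 × 70 = 113.2 → r_n = 113.2 kips.
Interior bolts: l_c = 3.875 − 1.125 = 2.75 in → 1.5 × 2.75 × 0.75 × 70 = 216.6 → r_n = 157.5 kips.
R_n = 1 × 113.2 + 2 × 157.5 = 428.2 kips.
Design strength φR_n = 0.75 × 428.2 = 321 kips.

321 kips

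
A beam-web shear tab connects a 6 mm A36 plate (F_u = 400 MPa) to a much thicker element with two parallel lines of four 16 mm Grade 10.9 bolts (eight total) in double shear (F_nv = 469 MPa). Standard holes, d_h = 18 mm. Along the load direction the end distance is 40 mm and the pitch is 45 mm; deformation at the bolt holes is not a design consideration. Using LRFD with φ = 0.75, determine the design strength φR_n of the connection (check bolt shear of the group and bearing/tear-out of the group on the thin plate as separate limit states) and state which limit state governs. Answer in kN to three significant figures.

Bolt shear: A_b = π·16²/4 = 201.1 mm²; R_n = 469 × 201.1 × 8 × 2 / 1000 = 1509 kN → 0.75 × 1509 = 1130 kN.
Bearing (1.5 l_c t F_u ≤ 3.0 d t F_u): upper limit = 3.0·16·6·400 / 1000 = 115.2 kN.
  Edge l_c = 40 − 18/2 = 31 → r_n = 111.6 kN; interior l_c = 45 − 18 = 27 → r_n = 97.2 kN.
  R_n,bearing = 2·111.6 + 6·97.2 = 806.4 kN → 0.75 × 806.4 = 605 kN.
Bearing governs: 605 kN.

605 kN (bearing governs)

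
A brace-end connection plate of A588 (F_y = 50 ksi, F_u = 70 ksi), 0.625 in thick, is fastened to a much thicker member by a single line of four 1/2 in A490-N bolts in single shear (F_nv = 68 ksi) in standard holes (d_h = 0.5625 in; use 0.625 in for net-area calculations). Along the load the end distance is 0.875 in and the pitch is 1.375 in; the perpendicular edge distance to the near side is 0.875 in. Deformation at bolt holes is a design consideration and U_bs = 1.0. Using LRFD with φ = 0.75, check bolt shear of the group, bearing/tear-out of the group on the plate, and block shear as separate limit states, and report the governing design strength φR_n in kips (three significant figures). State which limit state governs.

40.1 kips (bolt shear governs)

Bolt shear: A_b = π·0.5²/4 = 0.1963 in²; R_n = 68 × 0.1963 × 4 × 1 = 53.41 kips → 0.75 × 53.41 = 40.1 kips.
Bearing: edge l_c = 0.5938, r_n = 31.17 kips; interior l_c = 0.8125, r_n = 42.66 kips; R_n = 31.17 + 3·42.66 = 159.1 kips → 119 kips.
Block shear: A_gv = 3.125, A_nv = 1.758, A_nt = 0.3516 in²; R_n = min(0.6F_uA_nv, 0.6F_yA_gv) + U_bs·F_u·A_nt = 98.44 kips → 73.8 kips.
Bolt shear governs: 40.1 kips.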